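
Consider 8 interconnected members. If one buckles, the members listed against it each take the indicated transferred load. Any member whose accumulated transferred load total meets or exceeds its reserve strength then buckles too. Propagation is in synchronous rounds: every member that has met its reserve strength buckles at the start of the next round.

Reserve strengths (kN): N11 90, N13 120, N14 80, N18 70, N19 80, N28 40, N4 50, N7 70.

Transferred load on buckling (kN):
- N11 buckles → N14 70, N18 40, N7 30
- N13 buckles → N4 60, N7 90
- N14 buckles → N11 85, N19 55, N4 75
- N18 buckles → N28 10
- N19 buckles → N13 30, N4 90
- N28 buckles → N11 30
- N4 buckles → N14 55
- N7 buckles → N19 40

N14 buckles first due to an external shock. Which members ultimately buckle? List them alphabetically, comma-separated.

N14, N4

Round 1 — N14 buckles (initial).
  N11: +85 → 85 < 90
  N19: +55 → 55 < 80
  N4: +75 → 75 ≥ 50
Round 2 — N4 buckles.
No further bucklings.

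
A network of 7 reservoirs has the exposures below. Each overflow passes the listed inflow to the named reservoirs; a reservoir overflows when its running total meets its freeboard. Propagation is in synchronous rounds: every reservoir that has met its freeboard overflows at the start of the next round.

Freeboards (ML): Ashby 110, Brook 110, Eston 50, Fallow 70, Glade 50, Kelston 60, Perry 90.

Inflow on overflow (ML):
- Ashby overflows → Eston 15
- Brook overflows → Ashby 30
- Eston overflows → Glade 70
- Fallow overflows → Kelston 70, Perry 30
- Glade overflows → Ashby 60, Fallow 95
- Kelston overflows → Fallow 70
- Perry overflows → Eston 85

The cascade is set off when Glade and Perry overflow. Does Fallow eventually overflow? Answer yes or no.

Round 1 — Glade, Perry overflow (initial).
  Ashby: +60 → 60 < 110
  Eston: +85 → 85 ≥ 50
  Fallow: +95 → 95 ≥ 70
Round 2 — Eston, Fallow overflow.
  Kelston: +70 → 70 ≥ 60
Round 3 — Kelston overflows.
No further overflows.

yes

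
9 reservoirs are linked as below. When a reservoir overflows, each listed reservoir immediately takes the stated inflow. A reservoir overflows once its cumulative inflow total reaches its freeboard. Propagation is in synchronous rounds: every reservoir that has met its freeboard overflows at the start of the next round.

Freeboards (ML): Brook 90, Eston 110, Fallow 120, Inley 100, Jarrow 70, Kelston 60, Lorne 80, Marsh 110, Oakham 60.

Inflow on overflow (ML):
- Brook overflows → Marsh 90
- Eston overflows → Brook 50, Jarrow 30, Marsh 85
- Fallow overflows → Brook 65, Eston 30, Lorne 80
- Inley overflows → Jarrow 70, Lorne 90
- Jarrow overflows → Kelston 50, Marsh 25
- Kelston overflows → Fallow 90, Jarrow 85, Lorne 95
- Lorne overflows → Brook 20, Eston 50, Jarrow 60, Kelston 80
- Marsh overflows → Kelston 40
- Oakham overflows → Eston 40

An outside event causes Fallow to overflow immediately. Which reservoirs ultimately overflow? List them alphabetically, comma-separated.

Round 1 — Fallow overflows (initial).
  Brook: +65 → 65 < 90
  Eston: +30 → 30 < 110
  Lorne: +80 → 80 ≥ 80
Round 2 — Lorne overflows.
  Brook: +20 → 85 < 90
  Eston: +50 → 80 < 110
  Jarrow: +60 → 60 < 70
  Kelston: +80 → 80 ≥ 60
Round 3 — Kelston overflows.
  Jarrow: +85 → 145 ≥ 70
Round 4 — Jarrow overflows.
  Marsh: +25 → 25 < 110
No further overflows.

Fallow, Jarrow, Kelston, Lorne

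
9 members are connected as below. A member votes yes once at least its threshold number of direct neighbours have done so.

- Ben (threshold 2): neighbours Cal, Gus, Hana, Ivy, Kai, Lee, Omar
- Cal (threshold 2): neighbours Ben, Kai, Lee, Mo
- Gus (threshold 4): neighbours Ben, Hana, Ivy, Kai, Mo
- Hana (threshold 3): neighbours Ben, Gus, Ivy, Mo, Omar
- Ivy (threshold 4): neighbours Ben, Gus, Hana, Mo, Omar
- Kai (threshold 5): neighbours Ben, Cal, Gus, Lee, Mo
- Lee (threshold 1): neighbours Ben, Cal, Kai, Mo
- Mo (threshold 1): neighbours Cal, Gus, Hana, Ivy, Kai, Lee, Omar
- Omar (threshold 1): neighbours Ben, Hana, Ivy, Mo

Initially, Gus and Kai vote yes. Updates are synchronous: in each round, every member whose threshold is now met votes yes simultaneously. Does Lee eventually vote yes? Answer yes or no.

yes

Round 1 — Gus, Kai vote yes (initial).
Round 2 — checking thresholds:
  Ben: 2 of 7 neighbours ≥ 2, votes yes.
  Cal: 1 of 4 neighbours < 2, not yet.
  Hana: 1 of 5 neighbours < 3, not yet.
  Ivy: 1 of 5 neighbours < 4, not yet.
  Lee: 1 of 4 neighbours ≥ 1, votes yes.
  Mo: 2 of 7 neighbours ≥ 1, votes yes.
Round 3 — checking thresholds:
  Cal: 4 of 4 neighbours ≥ 2, votes yes.
  Hana: 3 of 5 neighbours ≥ 3, votes yes.
  Ivy: 3 of 5 neighbours < 4, not yet.
  Omar: 2 of 4 neighbours ≥ 1, votes yes.
Round 4 — checking thresholds:
  Ivy: 5 of 5 neighbours ≥ 4, votes yes.
Round 5 — no new yes votes; cascade stops.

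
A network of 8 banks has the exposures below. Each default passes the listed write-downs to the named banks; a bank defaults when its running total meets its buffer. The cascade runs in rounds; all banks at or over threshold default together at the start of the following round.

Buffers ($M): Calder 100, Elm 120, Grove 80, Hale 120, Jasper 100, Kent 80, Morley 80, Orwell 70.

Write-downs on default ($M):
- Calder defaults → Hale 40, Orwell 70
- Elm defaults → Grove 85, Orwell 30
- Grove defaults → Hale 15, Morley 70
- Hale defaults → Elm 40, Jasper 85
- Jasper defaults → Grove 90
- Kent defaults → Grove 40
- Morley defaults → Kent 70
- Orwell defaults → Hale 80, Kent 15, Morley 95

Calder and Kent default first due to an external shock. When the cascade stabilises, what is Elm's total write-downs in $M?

40

Round 1 — Calder, Kent default (initial).
  Grove: +40 → 40 < 80
  Hale: +40 → 40 < 120
  Orwell: +70 → 70 ≥ 70
Round 2 — Orwell defaults.
  Hale: +80 → 120 ≥ 120
  Morley: +95 → 95 ≥ 80
Round 3 — Hale, Morley default.
  Elm: +40 → 40 < 120
  Jasper: +85 → 85 < 100
No further defaults.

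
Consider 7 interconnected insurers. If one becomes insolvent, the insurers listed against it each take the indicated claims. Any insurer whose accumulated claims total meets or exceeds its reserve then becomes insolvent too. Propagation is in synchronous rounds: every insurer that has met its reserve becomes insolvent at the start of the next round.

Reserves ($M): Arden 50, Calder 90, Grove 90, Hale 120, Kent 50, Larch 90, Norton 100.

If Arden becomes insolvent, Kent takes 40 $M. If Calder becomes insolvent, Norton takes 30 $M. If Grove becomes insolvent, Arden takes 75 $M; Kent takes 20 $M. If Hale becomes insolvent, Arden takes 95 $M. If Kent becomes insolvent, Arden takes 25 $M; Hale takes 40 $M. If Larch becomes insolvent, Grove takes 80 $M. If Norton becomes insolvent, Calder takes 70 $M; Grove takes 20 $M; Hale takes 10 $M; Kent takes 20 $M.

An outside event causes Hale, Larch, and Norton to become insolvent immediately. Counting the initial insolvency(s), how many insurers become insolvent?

6

Round 1 — Hale, Larch, Norton become insolvent (initial).
  Arden: +95 → 95 ≥ 50
  Calder: +70 → 70 < 90
  Grove: +80+20 → 100 ≥ 90
  Kent: +20 → 20 < 50
Round 2 — Arden, Grove become insolvent.
  Kent: +40+20 → 80 ≥ 50
Round 3 — Kent becomes insolvent.
No further insolvencies.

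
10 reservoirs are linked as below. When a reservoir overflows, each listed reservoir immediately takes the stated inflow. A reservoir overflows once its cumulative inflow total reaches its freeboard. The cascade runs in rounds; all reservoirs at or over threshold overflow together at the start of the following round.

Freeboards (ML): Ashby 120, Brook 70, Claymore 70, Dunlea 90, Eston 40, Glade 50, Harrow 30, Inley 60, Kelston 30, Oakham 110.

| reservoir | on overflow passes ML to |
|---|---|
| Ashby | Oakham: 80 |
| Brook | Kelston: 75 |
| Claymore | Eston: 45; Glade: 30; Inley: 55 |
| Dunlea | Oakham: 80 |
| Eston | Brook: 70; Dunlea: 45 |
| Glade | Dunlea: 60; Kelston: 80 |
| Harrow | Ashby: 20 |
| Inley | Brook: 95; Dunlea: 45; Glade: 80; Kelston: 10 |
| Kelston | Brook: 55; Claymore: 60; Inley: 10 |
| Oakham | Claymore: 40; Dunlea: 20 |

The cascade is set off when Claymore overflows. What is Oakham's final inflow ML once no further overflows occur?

80

Round 1 — Claymore overflows (initial).
  Eston: +45 → 45 ≥ 40
  Glade: +30 → 30 < 50
  Inley: +55 → 55 < 60
Round 2 — Eston overflows.
  Brook: +70 → 70 ≥ 70
  Dunlea: +45 → 45 < 90
Round 3 — Brook overflows.
  Kelston: +75 → 75 ≥ 30
Round 4 — Kelston overflows.
  Inley: +10 → 65 ≥ 60
Round 5 — Inley overflows.
  Dunlea: +45 → 90 ≥ 90
  Glade: +80 → 110 ≥ 50
Round 6 — Dunlea, Glade overflow.
  Oakham: +80 → 80 < 110
No further overflows.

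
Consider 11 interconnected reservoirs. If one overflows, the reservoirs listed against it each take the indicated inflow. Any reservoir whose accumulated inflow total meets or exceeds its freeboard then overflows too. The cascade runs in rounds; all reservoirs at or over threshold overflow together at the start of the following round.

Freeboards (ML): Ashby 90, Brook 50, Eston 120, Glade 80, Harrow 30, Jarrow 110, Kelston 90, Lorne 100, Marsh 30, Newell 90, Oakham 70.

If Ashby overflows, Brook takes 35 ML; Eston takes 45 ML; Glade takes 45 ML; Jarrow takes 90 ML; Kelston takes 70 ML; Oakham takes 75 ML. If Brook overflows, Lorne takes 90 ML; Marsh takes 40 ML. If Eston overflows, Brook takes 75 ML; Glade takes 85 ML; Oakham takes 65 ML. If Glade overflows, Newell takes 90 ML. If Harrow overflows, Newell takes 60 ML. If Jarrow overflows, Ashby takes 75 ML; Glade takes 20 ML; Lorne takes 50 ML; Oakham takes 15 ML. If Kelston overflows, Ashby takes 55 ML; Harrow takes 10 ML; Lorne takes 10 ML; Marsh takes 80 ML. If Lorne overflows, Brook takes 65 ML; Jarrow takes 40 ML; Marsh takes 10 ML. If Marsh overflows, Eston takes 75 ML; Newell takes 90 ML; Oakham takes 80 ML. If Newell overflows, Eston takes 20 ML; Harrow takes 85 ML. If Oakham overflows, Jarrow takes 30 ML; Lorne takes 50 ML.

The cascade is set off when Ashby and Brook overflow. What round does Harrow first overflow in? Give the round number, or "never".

4

Round 1 — Ashby, Brook overflow (initial).
  Eston: +45 → 45 < 120
  Glade: +45 → 45 < 80
  Jarrow: +90 → 90 < 110
  Kelston: +70 → 70 < 90
  Lorne: +90 → 90 < 100
  Marsh: +40 → 40 ≥ 30
  Oakham: +75 → 75 ≥ 70
Round 2 — Marsh, Oakham overflow.
  Eston: +75 → 120 ≥ 120
  Jarrow: +30 → 120 ≥ 110
  Lorne: +50 → 140 ≥ 100
  Newell: +90 → 90 ≥ 90
Round 3 — Eston, Jarrow, Lorne, Newell overflow.
  Glade: +85+20 → 150 ≥ 80
  Harrow: +85 → 85 ≥ 30
Round 4 — Glade, Harrow overflow.
No further overflows.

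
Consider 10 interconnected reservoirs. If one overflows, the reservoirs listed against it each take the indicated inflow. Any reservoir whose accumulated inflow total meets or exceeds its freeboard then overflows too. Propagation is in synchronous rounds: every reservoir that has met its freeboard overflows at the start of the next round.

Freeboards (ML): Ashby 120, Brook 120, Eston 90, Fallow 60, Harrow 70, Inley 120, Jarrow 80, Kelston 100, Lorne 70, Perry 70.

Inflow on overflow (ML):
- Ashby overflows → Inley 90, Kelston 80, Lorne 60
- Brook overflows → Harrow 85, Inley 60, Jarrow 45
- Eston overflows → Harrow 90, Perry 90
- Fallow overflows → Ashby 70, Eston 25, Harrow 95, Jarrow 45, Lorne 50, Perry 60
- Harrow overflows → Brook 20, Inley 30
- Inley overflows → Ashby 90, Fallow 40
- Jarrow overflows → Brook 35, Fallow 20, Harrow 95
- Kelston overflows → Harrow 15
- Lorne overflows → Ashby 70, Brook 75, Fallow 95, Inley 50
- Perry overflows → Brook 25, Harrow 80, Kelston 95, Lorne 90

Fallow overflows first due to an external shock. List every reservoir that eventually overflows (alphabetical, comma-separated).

Fallow, Harrow

Round 1 — Fallow overflows (initial).
  Ashby: +70 → 70 < 120
  Eston: +25 → 25 < 90
  Harrow: +95 → 95 ≥ 70
  Jarrow: +45 → 45 < 80
  Lorne: +50 → 50 < 70
  Perry: +60 → 60 < 70
Round 2 — Harrow overflows.
  Brook: +20 → 20 < 120
  Inley: +30 → 30 < 120
No further overflows.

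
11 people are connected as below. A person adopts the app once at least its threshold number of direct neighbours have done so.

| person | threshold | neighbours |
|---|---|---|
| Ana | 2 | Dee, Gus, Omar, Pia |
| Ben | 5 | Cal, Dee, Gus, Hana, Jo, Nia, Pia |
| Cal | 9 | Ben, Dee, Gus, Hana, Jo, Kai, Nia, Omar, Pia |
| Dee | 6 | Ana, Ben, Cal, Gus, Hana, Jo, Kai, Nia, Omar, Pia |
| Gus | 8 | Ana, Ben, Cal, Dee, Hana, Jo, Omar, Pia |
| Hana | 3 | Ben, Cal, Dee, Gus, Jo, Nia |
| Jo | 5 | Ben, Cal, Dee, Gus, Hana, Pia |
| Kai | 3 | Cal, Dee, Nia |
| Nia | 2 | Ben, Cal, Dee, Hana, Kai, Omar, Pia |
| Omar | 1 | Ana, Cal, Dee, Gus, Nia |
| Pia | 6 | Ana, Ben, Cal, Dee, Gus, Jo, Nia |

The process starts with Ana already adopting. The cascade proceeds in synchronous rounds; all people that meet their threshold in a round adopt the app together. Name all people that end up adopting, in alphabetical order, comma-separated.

Ana, Omar

Round 1 — Ana adopts the app (initial).
Round 2 — checking thresholds:
  Dee: 1 of 10 neighbours < 6, below threshold.
  Gus: 1 of 8 neighbours < 8, below threshold.
  Omar: 1 of 5 neighbours ≥ 1, adopts the app.
  Pia: 1 of 7 neighbours < 6, below threshold.
Round 3 — no new adoptions; cascade stops.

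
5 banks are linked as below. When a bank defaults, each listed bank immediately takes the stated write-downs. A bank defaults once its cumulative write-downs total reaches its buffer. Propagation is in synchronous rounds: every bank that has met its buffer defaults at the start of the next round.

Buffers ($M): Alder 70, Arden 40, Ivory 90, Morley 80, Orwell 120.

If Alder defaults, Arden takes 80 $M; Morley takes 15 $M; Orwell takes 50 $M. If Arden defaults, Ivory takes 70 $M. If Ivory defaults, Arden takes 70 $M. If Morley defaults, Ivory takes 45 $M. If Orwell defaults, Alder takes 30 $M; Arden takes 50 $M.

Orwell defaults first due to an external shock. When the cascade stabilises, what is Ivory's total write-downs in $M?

70

Round 1 — Orwell defaults (initial).
  Alder: +30 → 30 < 70
  Arden: +50 → 50 ≥ 40
Round 2 — Arden defaults.
  Ivory: +70 → 70 < 90
No further defaults.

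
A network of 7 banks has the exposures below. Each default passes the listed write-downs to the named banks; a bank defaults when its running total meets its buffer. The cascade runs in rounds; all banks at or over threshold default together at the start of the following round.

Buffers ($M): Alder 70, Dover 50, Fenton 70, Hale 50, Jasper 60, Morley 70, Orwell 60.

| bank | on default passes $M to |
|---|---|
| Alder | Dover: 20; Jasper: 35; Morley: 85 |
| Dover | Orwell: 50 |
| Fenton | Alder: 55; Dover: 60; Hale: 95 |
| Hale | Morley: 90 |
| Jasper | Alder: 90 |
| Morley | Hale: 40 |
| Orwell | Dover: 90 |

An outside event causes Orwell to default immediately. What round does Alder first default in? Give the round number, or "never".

never

Round 1 — Orwell defaults (initial).
  Dover: +90 → 90 ≥ 50
Round 2 — Dover defaults.
No further defaults.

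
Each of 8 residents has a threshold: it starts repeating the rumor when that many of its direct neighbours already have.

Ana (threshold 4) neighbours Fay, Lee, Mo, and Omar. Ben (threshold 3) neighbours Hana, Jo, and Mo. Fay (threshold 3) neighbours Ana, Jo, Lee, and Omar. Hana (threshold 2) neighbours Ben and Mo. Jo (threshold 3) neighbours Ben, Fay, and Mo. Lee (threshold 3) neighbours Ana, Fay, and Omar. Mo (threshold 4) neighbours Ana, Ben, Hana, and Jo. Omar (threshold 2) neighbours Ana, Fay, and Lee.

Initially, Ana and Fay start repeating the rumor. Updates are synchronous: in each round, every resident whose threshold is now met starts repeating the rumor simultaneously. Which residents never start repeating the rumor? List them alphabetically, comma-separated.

Round 1 — Ana, Fay start repeating the rumor (initial).
Round 2 — checking thresholds:
  Jo: 1 of 3 neighbours < 3, below threshold.
  Lee: 2 of 3 neighbours < 3, below threshold.
  Mo: 1 of 4 neighbours < 4, below threshold.
  Omar: 2 of 3 neighbours ≥ 2, starts repeating the rumor.
Round 3 — checking thresholds:
  Jo: 1 of 3 neighbours < 3, below threshold.
  Lee: 3 of 3 neighbours ≥ 3, starts repeating the rumor.
  Mo: 1 of 4 neighbours < 4, below threshold.
Round 4 — no new spreads; cascade stops.

Ben, Hana, Jo, Mo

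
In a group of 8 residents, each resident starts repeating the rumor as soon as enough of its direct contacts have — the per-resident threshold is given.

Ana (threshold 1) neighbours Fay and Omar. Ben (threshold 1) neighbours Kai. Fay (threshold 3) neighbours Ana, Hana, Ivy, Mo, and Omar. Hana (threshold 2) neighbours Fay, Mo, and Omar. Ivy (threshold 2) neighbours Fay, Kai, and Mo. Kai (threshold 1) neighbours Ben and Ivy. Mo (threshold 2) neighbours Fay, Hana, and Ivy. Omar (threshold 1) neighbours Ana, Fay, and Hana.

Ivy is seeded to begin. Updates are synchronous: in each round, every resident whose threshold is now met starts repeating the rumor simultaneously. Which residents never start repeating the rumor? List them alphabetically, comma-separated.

Round 1 — Ivy starts repeating the rumor (initial).
Round 2 — checking thresholds:
  Fay: 1 of 5 neighbours < 3, below threshold.
  Kai: 1 of 2 neighbours ≥ 1, starts repeating the rumor.
  Mo: 1 of 3 neighbours < 2, below threshold.
Round 3 — checking thresholds:
  Ben: 1 of 1 neighbours ≥ 1, starts repeating the rumor.
  Fay: 1 of 5 neighbours < 3, below threshold.
  Mo: 1 of 3 neighbours < 2, below threshold.
Round 4 — no new spreads; cascade stops.

Ana, Fay, Hana, Mo, Omar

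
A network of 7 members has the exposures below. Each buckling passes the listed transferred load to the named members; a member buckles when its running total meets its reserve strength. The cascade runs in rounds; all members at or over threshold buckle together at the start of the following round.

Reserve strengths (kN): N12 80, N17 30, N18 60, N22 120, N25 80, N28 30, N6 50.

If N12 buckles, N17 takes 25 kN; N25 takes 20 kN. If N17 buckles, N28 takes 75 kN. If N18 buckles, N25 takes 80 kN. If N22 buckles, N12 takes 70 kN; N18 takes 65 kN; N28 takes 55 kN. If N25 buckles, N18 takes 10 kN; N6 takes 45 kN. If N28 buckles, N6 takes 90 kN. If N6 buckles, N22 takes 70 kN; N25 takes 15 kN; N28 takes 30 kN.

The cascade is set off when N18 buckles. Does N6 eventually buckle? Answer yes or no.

Round 1 — N18 buckles (initial).
  N25: +80 → 80 ≥ 80
Round 2 — N25 buckles.
  N6: +45 → 45 < 50
No further bucklings.

no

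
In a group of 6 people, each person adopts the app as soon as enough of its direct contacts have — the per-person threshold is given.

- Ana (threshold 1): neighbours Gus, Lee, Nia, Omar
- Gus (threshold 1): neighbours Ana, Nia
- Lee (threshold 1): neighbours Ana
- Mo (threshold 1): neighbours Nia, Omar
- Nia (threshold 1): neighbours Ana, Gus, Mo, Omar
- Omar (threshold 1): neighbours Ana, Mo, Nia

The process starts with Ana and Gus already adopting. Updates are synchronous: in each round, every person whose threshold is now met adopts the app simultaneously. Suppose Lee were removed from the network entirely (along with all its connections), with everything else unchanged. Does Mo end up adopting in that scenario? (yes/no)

With Lee removed:
Round 1 — Ana, Gus adopt the app (initial).
Round 2 — checking thresholds:
  Nia: 2 of 4 neighbours ≥ 1, adopts the app.
  Omar: 1 of 3 neighbours ≥ 1, adopts the app.
Round 3 — checking thresholds:
  Mo: 2 of 2 neighbours ≥ 1, adopts the app.
Round 4 — no new adoptions; cascade stops.

yes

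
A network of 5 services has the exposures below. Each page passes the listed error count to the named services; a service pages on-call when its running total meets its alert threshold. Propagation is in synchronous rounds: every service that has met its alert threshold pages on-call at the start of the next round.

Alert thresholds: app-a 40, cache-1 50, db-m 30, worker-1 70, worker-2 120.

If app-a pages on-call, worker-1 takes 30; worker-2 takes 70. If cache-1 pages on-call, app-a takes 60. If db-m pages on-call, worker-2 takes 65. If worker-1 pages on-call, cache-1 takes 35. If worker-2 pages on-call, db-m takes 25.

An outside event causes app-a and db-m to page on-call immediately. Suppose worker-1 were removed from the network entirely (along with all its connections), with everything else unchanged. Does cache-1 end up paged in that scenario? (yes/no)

no

With worker-1 removed:
Round 1 — app-a, db-m page on-call (initial).
  worker-2: +70+65 → 135 ≥ 120
Round 2 — worker-2 pages on-call.
No further pages.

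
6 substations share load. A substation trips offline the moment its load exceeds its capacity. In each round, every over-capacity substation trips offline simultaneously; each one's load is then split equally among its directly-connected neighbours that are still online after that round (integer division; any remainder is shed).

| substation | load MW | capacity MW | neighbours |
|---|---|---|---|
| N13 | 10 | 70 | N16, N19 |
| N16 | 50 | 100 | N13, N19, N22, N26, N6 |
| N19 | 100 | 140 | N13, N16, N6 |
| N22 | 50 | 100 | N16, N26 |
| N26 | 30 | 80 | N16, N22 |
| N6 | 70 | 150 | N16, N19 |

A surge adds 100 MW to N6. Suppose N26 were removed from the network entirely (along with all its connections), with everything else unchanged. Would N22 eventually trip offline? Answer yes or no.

With N26 removed:
Round 1 — N6 at 170 > 150. N6 trips offline.
  N6 sheds 170 MW to N16, N19: 85 each.
    N16: 50+85 = 135 > 100
    N19: 100+85 = 185 > 140
Round 2 — N16, N19 trip offline.
  N16 sheds 135 MW to N13, N22: 67 each (1 lost).
    N13: 10+67 = 77 > 70
    N22: 50+67 = 117 > 100
  N19 sheds 185 MW to N13: 185 each.
    N13: 77+185 = 262 > 70
Round 3 — N13, N22 trip offline.
  N13 sheds 262 MW: no online neighbours, lost.
  N22 sheds 117 MW: no online neighbours, lost.
No further trips.

yes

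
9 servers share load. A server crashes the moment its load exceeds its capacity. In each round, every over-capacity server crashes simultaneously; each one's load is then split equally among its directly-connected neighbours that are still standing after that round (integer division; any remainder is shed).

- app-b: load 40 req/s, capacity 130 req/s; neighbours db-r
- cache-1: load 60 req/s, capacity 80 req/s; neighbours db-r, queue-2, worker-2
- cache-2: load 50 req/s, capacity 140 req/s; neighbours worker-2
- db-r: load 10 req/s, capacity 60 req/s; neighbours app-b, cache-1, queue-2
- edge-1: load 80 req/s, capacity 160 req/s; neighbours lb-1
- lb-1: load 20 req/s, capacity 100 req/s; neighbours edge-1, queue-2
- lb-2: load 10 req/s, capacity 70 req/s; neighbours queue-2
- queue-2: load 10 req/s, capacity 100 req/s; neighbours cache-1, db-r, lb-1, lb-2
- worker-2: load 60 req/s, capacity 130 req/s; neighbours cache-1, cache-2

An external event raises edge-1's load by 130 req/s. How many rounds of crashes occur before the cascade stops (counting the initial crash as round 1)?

Round 1 — edge-1 at 210 > 160. edge-1 crashes.
  edge-1 sheds 210 req/s to lb-1: 210 each.
    lb-1: 20+210 = 230 > 100
Round 2 — lb-1 crashes.
  lb-1 sheds 230 req/s to queue-2: 230 each.
    queue-2: 10+230 = 240 > 100
Round 3 — queue-2 crashes.
  queue-2 sheds 240 req/s to cache-1, db-r, lb-2: 80 each.
    cache-1: 60+80 = 140 > 80
    db-r: 10+80 = 90 > 60
    lb-2: 10+80 = 90 > 70
Round 4 — cache-1, db-r, lb-2 crash.
  cache-1 sheds 140 req/s to worker-2: 140 each.
    worker-2: 60+140 = 200 > 130
  db-r sheds 90 req/s to app-b: 90 each.
    app-b: 40+90 = 130 ≤ 130
  lb-2 sheds 90 req/s: no online neighbours, lost.
Round 5 — worker-2 crashes.
  worker-2 sheds 200 req/s to cache-2: 200 each.
    cache-2: 50+200 = 250 > 140
Round 6 — cache-2 crashes.
  cache-2 sheds 250 req/s: no online neighbours, lost.
No further crashes.

6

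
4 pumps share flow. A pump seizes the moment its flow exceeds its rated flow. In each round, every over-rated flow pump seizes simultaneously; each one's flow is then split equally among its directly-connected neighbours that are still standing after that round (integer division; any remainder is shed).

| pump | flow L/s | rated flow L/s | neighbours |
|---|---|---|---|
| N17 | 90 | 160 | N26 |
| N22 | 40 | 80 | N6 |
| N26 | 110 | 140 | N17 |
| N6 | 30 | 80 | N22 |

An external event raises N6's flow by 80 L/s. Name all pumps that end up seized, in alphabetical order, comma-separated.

Round 1 — N6 at 110 > 80. N6 seizes.
  N6 sheds 110 L/s to N22: 110 each.
    N22: 40+110 = 150 > 80
Round 2 — N22 seizes.
  N22 sheds 150 L/s: no online neighbours, lost.
No further seizures.

N22, N6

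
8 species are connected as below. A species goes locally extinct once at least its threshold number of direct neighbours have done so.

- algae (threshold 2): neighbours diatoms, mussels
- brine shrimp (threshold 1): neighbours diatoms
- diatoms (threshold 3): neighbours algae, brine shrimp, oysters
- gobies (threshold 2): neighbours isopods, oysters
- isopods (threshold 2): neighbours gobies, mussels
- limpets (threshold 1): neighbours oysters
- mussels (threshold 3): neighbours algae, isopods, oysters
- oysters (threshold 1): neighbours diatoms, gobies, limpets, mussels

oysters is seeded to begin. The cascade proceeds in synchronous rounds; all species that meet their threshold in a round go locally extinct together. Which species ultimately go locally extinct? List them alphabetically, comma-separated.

Round 1 — oysters goes locally extinct (initial).
Round 2 — checking thresholds:
  diatoms: 1 of 3 neighbours < 3, not yet.
  gobies: 1 of 2 neighbours < 2, not yet.
  limpets: 1 of 1 neighbours ≥ 1, goes locally extinct.
  mussels: 1 of 3 neighbours < 3, not yet.
Round 3 — no new extinctions; cascade stops.

limpets, oysters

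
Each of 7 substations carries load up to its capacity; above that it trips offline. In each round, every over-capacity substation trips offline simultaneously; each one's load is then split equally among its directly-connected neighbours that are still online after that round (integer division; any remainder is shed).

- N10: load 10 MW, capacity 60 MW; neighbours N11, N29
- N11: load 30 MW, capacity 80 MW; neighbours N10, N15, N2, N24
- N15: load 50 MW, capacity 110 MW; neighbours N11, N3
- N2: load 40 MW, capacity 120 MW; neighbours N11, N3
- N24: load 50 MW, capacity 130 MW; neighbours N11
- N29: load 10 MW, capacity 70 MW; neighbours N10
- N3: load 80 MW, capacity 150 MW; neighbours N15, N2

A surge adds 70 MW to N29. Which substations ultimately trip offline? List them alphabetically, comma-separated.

N10, N11, N29

Round 1 — N29 at 80 > 70. N29 trips offline.
  N29 sheds 80 MW to N10: 80 each.
    N10: 10+80 = 90 > 60
Round 2 — N10 trips offline.
  N10 sheds 90 MW to N11: 90 each.
    N11: 30+90 = 120 > 80
Round 3 — N11 trips offline.
  N11 sheds 120 MW to N15, N2, N24: 40 each.
    N15: 50+40 = 90 ≤ 110
    N2: 40+40 = 80 ≤ 120
    N24: 50+40 = 90 ≤ 130
No further trips.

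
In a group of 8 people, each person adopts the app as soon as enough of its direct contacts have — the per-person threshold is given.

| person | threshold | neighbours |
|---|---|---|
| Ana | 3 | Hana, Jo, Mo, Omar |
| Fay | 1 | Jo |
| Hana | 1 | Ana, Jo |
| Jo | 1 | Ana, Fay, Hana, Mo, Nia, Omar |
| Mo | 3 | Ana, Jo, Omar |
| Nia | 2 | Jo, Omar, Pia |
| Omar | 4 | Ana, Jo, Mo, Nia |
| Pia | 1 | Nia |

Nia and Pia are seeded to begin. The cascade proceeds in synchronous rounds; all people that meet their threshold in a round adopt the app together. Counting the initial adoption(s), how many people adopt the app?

Round 1 — Nia, Pia adopt the app (initial).
Round 2 — checking thresholds:
  Jo: 1 of 6 neighbours ≥ 1, adopts the app.
  Omar: 1 of 4 neighbours < 4, holds.
Round 3 — checking thresholds:
  Ana: 1 of 4 neighbours < 3, holds.
  Fay: 1 of 1 neighbours ≥ 1, adopts the app.
  Hana: 1 of 2 neighbours ≥ 1, adopts the app.
  Mo: 1 of 3 neighbours < 3, holds.
  Omar: 2 of 4 neighbours < 4, holds.
Round 4 — no new adoptions; cascade stops.

5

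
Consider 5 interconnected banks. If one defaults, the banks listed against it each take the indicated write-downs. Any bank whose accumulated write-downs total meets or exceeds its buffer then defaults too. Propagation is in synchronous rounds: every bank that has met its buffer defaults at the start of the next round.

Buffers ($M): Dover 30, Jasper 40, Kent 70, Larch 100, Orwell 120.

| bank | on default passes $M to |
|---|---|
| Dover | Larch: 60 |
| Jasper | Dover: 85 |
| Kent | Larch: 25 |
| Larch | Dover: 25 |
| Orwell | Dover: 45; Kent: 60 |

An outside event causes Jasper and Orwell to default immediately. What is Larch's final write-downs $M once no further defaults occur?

Round 1 — Jasper, Orwell default (initial).
  Dover: +85+45 → 130 ≥ 30
  Kent: +60 → 60 < 70
Round 2 — Dover defaults.
  Larch: +60 → 60 < 100
No further defaults.

60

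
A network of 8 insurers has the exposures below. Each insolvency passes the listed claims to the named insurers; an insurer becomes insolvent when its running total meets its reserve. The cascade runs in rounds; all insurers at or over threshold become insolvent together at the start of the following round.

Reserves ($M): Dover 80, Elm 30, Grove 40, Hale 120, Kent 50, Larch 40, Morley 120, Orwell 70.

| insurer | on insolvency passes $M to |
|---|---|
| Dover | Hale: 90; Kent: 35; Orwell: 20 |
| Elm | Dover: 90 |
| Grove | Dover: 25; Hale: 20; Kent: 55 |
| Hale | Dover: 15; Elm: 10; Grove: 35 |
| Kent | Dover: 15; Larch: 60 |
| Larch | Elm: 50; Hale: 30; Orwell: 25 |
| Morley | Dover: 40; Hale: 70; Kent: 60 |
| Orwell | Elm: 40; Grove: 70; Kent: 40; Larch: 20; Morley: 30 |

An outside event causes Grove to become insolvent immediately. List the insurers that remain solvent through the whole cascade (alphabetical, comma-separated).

Round 1 — Grove becomes insolvent (initial).
  Dover: +25 → 25 < 80
  Hale: +20 → 20 < 120
  Kent: +55 → 55 ≥ 50
Round 2 — Kent becomes insolvent.
  Dover: +15 → 40 < 80
  Larch: +60 → 60 ≥ 40
Round 3 — Larch becomes insolvent.
  Elm: +50 → 50 ≥ 30
  Hale: +30 → 50 < 120
  Orwell: +25 → 25 < 70
Round 4 — Elm becomes insolvent.
  Dover: +90 → 130 ≥ 80
Round 5 — Dover becomes insolvent.
  Hale: +90 → 140 ≥ 120
  Orwell: +20 → 45 < 70
Round 6 — Hale becomes insolvent.
No further insolvencies.

Morley, Orwell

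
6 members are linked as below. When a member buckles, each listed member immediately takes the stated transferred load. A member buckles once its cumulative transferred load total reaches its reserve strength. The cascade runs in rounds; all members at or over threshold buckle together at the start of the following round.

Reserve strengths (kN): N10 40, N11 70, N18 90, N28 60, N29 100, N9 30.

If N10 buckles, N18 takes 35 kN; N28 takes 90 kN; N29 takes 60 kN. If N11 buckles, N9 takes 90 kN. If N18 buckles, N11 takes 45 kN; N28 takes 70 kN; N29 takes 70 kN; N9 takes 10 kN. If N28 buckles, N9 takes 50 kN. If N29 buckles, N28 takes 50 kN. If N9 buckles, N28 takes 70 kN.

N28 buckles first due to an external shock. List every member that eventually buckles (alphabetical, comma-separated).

N28, N9

Round 1 — N28 buckles (initial).
  N9: +50 → 50 ≥ 30
Round 2 — N9 buckles.
No further bucklings.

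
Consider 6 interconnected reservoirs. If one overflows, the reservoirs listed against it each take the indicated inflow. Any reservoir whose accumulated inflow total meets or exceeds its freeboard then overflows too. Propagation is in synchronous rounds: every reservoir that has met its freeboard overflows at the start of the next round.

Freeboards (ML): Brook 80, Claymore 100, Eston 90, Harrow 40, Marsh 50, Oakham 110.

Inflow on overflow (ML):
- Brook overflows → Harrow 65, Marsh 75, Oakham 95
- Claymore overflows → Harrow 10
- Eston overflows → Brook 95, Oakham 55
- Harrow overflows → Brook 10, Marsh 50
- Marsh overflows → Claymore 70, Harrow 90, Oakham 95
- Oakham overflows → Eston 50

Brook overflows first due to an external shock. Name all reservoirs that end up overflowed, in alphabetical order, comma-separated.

Brook, Harrow, Marsh, Oakham

Round 1 — Brook overflows (initial).
  Harrow: +65 → 65 ≥ 40
  Marsh: +75 → 75 ≥ 50
  Oakham: +95 → 95 < 110
Round 2 — Harrow, Marsh overflow.
  Claymore: +70 → 70 < 100
  Oakham: +95 → 190 ≥ 110
Round 3 — Oakham overflows.
  Eston: +50 → 50 < 90
No further overflows.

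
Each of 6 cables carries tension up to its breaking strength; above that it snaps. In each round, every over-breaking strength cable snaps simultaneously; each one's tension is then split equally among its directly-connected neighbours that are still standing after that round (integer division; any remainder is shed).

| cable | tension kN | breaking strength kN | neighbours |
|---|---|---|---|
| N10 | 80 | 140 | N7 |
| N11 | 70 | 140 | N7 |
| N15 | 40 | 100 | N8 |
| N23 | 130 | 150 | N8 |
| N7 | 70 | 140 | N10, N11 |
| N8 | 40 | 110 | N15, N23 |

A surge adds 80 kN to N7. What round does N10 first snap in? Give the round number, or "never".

2

Round 1 — N7 at 150 > 140. N7 snaps.
  N7 sheds 150 kN to N10, N11: 75 each.
    N10: 80+75 = 155 > 140
    N11: 70+75 = 145 > 140
Round 2 — N10, N11 snap.
  N10 sheds 155 kN: no online neighbours, lost.
  N11 sheds 145 kN: no online neighbours, lost.
No further breaks.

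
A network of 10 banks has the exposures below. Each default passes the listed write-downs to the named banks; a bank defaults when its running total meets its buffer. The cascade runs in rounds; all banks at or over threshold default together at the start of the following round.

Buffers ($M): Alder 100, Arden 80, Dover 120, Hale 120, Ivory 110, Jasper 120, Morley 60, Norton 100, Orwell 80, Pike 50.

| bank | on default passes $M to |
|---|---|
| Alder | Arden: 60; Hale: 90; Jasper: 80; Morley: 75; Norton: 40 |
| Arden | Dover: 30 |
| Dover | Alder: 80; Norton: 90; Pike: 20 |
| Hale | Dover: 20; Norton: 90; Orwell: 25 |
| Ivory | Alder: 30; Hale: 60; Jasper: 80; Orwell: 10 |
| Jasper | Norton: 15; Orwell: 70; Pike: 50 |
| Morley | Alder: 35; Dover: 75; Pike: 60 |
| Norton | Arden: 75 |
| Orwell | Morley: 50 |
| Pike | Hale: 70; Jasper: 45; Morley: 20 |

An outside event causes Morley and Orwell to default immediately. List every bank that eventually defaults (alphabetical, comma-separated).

Morley, Orwell, Pike

Round 1 — Morley, Orwell default (initial).
  Alder: +35 → 35 < 100
  Dover: +75 → 75 < 120
  Pike: +60 → 60 ≥ 50
Round 2 — Pike defaults.
  Hale: +70 → 70 < 120
  Jasper: +45 → 45 < 120
No further defaults.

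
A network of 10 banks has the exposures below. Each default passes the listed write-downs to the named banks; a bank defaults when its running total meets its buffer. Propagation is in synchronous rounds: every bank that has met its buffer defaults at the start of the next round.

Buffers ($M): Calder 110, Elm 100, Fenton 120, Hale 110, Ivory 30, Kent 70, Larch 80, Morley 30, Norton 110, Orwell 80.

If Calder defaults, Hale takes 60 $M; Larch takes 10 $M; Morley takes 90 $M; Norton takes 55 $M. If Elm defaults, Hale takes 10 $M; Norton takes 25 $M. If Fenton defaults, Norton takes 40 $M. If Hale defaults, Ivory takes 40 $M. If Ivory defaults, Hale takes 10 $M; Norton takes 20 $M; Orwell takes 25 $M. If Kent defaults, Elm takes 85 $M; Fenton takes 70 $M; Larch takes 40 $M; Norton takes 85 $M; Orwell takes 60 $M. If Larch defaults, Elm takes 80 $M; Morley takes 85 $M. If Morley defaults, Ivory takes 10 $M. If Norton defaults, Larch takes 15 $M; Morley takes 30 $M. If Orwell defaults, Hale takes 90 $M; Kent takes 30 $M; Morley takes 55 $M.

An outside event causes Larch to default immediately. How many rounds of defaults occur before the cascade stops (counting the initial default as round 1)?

Round 1 — Larch defaults (initial).
  Elm: +80 → 80 < 100
  Morley: +85 → 85 ≥ 30
Round 2 — Morley defaults.
  Ivory: +10 → 10 < 30
No further defaults.

2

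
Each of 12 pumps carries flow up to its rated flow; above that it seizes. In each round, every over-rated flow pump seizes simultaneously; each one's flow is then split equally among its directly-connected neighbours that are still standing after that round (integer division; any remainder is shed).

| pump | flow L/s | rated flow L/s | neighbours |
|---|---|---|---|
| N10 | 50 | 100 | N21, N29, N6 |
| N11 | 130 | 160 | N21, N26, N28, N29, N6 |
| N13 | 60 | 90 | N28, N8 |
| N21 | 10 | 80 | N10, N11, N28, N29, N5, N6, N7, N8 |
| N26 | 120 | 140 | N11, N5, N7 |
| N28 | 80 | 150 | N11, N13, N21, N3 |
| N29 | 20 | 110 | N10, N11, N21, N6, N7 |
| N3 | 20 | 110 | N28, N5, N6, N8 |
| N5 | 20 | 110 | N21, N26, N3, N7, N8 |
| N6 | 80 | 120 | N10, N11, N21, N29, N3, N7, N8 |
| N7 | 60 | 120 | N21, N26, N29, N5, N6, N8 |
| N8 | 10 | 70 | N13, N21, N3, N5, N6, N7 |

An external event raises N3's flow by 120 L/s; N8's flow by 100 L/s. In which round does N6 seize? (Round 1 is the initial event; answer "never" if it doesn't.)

2

Round 1 — N3 at 140 > 110; N8 at 110 > 70. N3, N8 seize.
  N3 sheds 140 L/s to N28, N5, N6: 46 each (2 lost).
    N28: 80+46 = 126 ≤ 150
    N5: 20+46 = 66 ≤ 110
    N6: 80+46 = 126 > 120
  N8 sheds 110 L/s to N13, N21, N5, N6, N7: 22 each.
    N13: 60+22 = 82 ≤ 90
    N21: 10+22 = 32 ≤ 80
    N5: 66+22 = 88 ≤ 110
    N6: 126+22 = 148 > 120
    N7: 60+22 = 82 ≤ 120
Round 2 — N6 seizes.
  N6 sheds 148 L/s to N10, N11, N21, N29, N7: 29 each (3 lost).
    N10: 50+29 = 79 ≤ 100
    N11: 130+29 = 159 ≤ 160
    N21: 32+29 = 61 ≤ 80
    N29: 20+29 = 49 ≤ 110
    N7: 82+29 = 111 ≤ 120
No further seizures.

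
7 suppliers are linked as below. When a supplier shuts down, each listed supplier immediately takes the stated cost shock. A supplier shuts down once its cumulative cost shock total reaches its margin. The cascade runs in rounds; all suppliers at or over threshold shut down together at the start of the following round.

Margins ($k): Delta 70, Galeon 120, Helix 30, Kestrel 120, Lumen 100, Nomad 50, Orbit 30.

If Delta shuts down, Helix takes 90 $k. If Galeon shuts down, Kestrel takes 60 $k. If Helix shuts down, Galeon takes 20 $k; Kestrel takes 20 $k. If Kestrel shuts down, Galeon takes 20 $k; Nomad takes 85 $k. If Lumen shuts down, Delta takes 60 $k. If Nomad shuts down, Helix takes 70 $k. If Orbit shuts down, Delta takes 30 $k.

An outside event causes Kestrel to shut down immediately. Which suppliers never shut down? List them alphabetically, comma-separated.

Round 1 — Kestrel shuts down (initial).
  Galeon: +20 → 20 < 120
  Nomad: +85 → 85 ≥ 50
Round 2 — Nomad shuts down.
  Helix: +70 → 70 ≥ 30
Round 3 — Helix shuts down.
  Galeon: +20 → 40 < 120
No further shutdowns.

Delta, Galeon, Lumen, Orbit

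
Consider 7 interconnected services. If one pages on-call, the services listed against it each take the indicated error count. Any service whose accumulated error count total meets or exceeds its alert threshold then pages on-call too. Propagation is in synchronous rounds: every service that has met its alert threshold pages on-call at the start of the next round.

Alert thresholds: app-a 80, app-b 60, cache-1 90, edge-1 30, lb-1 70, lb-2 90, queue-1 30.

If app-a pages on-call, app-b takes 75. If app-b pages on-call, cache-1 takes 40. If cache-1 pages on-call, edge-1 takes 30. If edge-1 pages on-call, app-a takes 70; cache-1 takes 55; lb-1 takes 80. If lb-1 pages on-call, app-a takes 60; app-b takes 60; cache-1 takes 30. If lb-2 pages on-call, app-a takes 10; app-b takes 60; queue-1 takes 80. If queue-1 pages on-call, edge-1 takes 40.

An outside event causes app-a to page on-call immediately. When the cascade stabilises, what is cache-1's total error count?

40

Round 1 — app-a pages on-call (initial).
  app-b: +75 → 75 ≥ 60
Round 2 — app-b pages on-call.
  cache-1: +40 → 40 < 90
No further pages.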